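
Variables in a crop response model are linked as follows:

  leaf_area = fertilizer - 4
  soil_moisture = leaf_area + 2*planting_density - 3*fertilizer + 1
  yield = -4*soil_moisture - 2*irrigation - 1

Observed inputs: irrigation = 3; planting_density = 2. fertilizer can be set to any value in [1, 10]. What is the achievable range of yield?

Substituting into the soil_moisture equation gives soil_moisture = -2*fertilizer + 1.
Substituting into the yield equation gives yield = 8*fertilizer - 11.
Linear in fertilizer, so extremes are at the endpoints: fertilizer = 1 gives yield = -3; fertilizer = 10 gives yield = 69.

-3 to 69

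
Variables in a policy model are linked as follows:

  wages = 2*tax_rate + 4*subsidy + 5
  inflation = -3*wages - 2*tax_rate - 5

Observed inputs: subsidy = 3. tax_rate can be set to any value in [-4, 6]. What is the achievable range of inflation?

-104 to -24

Substituting into the wages equation gives wages = 2*tax_rate + 17.
So inflation = -8*tax_rate - 56.
Linear in tax_rate, so extremes are at the endpoints: tax_rate = -4 gives inflation = -24; tax_rate = 6 gives inflation = -104.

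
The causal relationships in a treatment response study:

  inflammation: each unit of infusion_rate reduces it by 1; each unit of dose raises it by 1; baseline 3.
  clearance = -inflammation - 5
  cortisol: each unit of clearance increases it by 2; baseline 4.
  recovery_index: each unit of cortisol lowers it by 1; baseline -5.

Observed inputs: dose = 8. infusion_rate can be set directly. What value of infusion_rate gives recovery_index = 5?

Substituting into the inflammation equation gives inflammation = -infusion_rate + 11.
So clearance = infusion_rate - 16.
This gives cortisol = 2*infusion_rate - 28.
This gives recovery_index = -2*infusion_rate + 23.
Solve -2*infusion_rate + 23 = 5: infusion_rate = (5 - 23) / -2 = 9.

infusion_rate = 9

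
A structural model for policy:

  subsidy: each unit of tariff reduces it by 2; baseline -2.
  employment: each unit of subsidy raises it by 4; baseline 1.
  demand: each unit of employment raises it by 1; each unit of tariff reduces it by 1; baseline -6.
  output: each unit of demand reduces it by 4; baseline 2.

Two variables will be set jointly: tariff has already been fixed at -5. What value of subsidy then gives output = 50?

subsidy = -3

With tariff held at -5:
Intervening on subsidy fixes its value directly, overriding its dependence on tariff.
Substituting into the demand equation gives demand = 4*subsidy.
Substituting into the output equation gives output = -16*subsidy + 2.
Solve -16*subsidy + 2 = 50: subsidy = (50 - 2) / -16 = -3.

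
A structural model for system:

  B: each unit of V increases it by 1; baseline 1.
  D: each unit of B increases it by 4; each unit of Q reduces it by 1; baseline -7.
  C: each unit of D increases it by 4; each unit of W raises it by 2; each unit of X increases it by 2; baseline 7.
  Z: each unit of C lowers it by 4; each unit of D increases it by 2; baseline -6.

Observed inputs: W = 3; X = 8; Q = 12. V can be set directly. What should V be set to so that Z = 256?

Substituting into the D equation gives D = 4*V - 15.
This gives C = 16*V - 31.
So Z = -56*V + 88.
Solve -56*V + 88 = 256: V = (256 - 88) / -56 = -3.

V = -3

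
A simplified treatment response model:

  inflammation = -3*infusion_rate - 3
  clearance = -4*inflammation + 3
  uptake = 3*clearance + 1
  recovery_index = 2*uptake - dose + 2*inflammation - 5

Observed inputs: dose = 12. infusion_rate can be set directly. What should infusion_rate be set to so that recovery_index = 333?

Substituting into the clearance equation gives clearance = 12*infusion_rate + 15.
So uptake = 36*infusion_rate + 46.
So recovery_index = 66*infusion_rate + 69.
Solve 66*infusion_rate + 69 = 333: infusion_rate = (333 - 69) / 66 = 4.

infusion_rate = 4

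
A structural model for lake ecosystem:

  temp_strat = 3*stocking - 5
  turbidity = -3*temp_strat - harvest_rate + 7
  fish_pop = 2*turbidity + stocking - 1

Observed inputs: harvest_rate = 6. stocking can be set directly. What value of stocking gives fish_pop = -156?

Substituting into the turbidity equation gives turbidity = -9*stocking + 16.
Substituting into the fish_pop equation gives fish_pop = -17*stocking + 31.
Solve -17*stocking + 31 = -156: stocking = (-156 - 31) / -17 = 11.

stocking = 11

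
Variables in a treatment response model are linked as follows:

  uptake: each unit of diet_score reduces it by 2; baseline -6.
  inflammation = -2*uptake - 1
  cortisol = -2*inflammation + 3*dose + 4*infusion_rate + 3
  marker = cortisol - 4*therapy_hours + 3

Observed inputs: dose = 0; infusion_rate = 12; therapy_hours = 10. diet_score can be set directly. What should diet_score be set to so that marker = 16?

diet_score = -3

Substituting into the inflammation equation gives inflammation = 4*diet_score + 11.
Substituting into the cortisol equation gives cortisol = -8*diet_score + 29.
Substituting into the marker equation gives marker = -8*diet_score - 8.
Solve -8*diet_score - 8 = 16: diet_score = (16 + 8) / -8 = -3.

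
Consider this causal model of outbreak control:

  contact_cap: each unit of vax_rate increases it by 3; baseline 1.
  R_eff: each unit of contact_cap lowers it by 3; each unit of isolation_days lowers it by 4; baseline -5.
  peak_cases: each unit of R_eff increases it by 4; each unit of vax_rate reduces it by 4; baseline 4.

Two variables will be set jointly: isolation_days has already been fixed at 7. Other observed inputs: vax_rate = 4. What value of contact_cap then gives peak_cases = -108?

With isolation_days held at 7:
Intervening on contact_cap fixes its value directly, overriding its dependence on vax_rate.
Substituting into the R_eff equation gives R_eff = -3*contact_cap - 33.
Substituting into the peak_cases equation gives peak_cases = -12*contact_cap - 144.
Solve -12*contact_cap - 144 = -108: contact_cap = (-108 + 144) / -12 = -3.

contact_cap = -3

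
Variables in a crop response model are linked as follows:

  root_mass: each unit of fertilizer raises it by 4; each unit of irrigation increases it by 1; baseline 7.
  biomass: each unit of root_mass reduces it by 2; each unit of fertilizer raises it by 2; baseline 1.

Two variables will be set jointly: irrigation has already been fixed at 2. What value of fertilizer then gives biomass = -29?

fertilizer = 2

With irrigation held at 2:
Substituting into the root_mass equation gives root_mass = 4*fertilizer + 9.
So biomass = -6*fertilizer - 17.
Solve -6*fertilizer - 17 = -29: fertilizer = (-29 + 17) / -6 = 2.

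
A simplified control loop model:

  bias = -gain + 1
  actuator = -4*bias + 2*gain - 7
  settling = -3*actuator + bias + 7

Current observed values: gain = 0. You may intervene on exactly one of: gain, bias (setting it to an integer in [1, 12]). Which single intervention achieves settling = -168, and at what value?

set gain = 11

Intervening on gain: with other inputs at their observed values, settling = -19*gain + 41. Solving for -168 gives gain = 11, within [1, 12].
Intervening on bias: settling = 13*bias + 28. Reaching -168 requires bias = -196/13, not an integer.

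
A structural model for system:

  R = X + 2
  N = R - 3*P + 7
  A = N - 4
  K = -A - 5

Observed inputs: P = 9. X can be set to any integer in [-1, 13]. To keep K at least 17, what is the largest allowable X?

Substituting into the N equation gives N = X - 18.
So A = X - 22.
So K = -X + 17.
Require -X + 17 ≥ 17, so X ≤ 0.
The largest integer in [-1, 13] satisfying this is 0.

X = 0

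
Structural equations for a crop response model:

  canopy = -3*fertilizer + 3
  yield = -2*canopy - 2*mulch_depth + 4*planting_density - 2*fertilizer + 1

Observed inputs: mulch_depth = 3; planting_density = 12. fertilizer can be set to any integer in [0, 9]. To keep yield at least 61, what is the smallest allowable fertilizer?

fertilizer = 6

Substituting into the yield equation gives yield = 4*fertilizer + 37.
Require 4*fertilizer + 37 ≥ 61, so fertilizer ≥ 6.
The smallest integer in [0, 9] satisfying this is 6.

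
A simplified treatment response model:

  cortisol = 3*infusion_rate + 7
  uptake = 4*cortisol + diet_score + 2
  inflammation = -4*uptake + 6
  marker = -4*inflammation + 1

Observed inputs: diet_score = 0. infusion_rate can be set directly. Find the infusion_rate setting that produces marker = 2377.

infusion_rate = 10

Substituting into the uptake equation gives uptake = 12*infusion_rate + 30.
So inflammation = -48*infusion_rate - 114.
Substituting into the marker equation gives marker = 192*infusion_rate + 457.
Solve 192*infusion_rate + 457 = 2377: infusion_rate = (2377 - 457) / 192 = 10.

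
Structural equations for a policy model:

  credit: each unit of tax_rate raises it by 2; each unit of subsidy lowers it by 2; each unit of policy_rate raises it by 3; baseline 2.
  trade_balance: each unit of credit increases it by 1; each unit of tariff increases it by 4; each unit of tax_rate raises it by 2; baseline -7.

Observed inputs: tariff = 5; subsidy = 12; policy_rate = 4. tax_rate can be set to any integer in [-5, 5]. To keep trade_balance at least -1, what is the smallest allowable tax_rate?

tax_rate = -1

Substituting into the credit equation gives credit = 2*tax_rate - 10.
Substituting into the trade_balance equation gives trade_balance = 4*tax_rate + 3.
Require 4*tax_rate + 3 ≥ -1, so tax_rate ≥ -1.
The smallest integer in [-5, 5] satisfying this is -1.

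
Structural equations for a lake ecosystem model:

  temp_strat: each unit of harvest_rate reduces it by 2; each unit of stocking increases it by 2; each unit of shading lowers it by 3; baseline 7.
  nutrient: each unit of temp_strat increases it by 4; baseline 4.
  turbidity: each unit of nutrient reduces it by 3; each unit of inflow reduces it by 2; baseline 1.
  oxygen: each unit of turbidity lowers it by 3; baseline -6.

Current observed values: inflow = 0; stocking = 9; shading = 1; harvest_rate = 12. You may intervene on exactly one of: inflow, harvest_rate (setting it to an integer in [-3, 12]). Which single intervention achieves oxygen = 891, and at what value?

set harvest_rate = -1

Intervening on inflow: oxygen = 6*inflow - 45. Reaching 891 requires inflow = 156, outside [-3, 12].
Intervening on harvest_rate: with other inputs at their observed values, oxygen = -72*harvest_rate + 819. Solving for 891 gives harvest_rate = -1, within [-3, 12].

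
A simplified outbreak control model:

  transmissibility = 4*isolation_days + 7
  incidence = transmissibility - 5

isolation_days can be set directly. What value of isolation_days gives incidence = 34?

Substituting into the incidence equation gives incidence = 4*isolation_days + 2.
Solve 4*isolation_days + 2 = 34: isolation_days = (34 - 2) / 4 = 8.

isolation_days = 8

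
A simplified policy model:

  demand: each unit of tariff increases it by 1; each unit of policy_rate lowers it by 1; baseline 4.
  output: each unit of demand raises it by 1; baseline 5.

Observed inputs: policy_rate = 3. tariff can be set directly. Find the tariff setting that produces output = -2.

tariff = -8

Substituting into the demand equation gives demand = tariff + 1.
output becomes tariff + 6.
Solve tariff + 6 = -2: tariff = (-2 - 6) / 1 = -8.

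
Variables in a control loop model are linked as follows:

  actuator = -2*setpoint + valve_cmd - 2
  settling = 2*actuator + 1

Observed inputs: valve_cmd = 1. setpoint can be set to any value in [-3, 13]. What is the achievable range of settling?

-53 to 11

Substituting into the actuator equation gives actuator = -2*setpoint - 1.
settling becomes -4*setpoint - 1.
Linear in setpoint, so extremes are at the endpoints: setpoint = -3 gives settling = 11; setpoint = 13 gives settling = -53.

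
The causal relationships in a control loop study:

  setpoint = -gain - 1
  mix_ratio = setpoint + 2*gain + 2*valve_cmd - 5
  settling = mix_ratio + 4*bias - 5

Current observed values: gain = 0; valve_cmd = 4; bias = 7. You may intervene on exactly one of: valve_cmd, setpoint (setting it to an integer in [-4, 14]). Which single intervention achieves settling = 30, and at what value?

set setpoint = 4

Intervening on valve_cmd: settling = 2*valve_cmd + 17. Reaching 30 requires valve_cmd = 13/2, not an integer.
Intervening on setpoint: with other inputs at their observed values, settling = setpoint + 26. Solving for 30 gives setpoint = 4, within [-4, 14].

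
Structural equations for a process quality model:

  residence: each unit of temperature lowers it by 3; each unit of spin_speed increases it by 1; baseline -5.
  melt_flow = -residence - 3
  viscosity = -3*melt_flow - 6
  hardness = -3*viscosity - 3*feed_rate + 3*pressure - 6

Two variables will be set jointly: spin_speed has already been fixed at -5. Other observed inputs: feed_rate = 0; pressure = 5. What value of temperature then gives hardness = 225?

With spin_speed held at -5:
Substituting into the residence equation gives residence = -3*temperature - 10.
melt_flow becomes 3*temperature + 7.
viscosity becomes -9*temperature - 27.
Substituting into the hardness equation gives hardness = 27*temperature + 90.
Solve 27*temperature + 90 = 225: temperature = (225 - 90) / 27 = 5.

temperature = 5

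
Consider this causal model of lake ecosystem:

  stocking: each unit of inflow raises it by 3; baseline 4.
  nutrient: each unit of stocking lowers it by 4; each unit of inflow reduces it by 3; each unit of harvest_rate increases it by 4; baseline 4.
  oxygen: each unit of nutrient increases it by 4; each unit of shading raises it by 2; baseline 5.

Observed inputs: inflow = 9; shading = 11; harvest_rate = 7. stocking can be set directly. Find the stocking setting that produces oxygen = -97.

stocking = 9

Intervening on stocking fixes its value directly, overriding its dependence on inflow.
Substituting into the nutrient equation gives nutrient = -4*stocking + 5.
Substituting into the oxygen equation gives oxygen = -16*stocking + 47.
Solve -16*stocking + 47 = -97: stocking = (-97 - 47) / -16 = 9.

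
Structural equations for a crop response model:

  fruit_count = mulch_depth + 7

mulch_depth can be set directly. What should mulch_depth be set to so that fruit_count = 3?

mulch_depth = -4

Solve mulch_depth + 7 = 3: mulch_depth = (3 - 7) / 1 = -4.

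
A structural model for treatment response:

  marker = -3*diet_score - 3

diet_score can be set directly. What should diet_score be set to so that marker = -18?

diet_score = 5

Solve -3*diet_score - 3 = -18: diet_score = (-18 + 3) / -3 = 5.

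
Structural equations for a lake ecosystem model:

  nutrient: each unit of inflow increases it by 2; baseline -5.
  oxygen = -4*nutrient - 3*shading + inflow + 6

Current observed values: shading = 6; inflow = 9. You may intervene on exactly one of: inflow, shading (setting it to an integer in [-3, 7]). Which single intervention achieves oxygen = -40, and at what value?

Intervening on inflow: oxygen = -7*inflow + 8. Reaching -40 requires inflow = 48/7, not an integer.
Intervening on shading: with other inputs at their observed values, oxygen = -3*shading - 37. Solving for -40 gives shading = 1, within [-3, 7].

set shading = 1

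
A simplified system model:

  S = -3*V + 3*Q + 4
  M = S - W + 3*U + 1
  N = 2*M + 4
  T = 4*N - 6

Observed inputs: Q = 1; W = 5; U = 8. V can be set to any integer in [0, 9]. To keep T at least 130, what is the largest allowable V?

Substituting into the S equation gives S = -3*V + 7.
So M = -3*V + 27.
This gives N = -6*V + 58.
This gives T = -24*V + 226.
Require -24*V + 226 ≥ 130, so V ≤ 4.
The largest integer in [0, 9] satisfying this is 4.

V = 4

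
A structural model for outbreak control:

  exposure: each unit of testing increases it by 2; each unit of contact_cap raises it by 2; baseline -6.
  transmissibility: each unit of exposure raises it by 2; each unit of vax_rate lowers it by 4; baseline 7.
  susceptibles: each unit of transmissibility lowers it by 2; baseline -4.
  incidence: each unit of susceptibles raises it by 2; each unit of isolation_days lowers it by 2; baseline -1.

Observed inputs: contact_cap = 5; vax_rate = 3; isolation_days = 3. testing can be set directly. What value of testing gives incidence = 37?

Substituting into the exposure equation gives exposure = 2*testing + 4.
transmissibility becomes 4*testing + 3.
So susceptibles = -8*testing - 10.
Substituting into the incidence equation gives incidence = -16*testing - 27.
Solve -16*testing - 27 = 37: testing = (37 + 27) / -16 = -4.

testing = -4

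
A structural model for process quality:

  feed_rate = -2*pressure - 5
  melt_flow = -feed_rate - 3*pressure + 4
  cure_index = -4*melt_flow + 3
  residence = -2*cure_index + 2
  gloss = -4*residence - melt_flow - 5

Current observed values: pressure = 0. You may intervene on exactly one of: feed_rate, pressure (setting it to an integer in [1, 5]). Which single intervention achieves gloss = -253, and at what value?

set pressure = 1

Intervening on feed_rate: gloss = 33*feed_rate - 121. Reaching -253 requires feed_rate = -4, outside [1, 5].
Intervening on pressure: with other inputs at their observed values, gloss = 33*pressure - 286. Solving for -253 gives pressure = 1, within [1, 5].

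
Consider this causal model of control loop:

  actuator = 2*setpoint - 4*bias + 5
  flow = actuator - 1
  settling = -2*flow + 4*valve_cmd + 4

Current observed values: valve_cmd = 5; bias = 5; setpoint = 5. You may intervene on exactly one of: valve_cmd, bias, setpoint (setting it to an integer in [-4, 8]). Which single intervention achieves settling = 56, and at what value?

Intervening on valve_cmd: settling = 4*valve_cmd + 16. Reaching 56 requires valve_cmd = 10, outside [-4, 8].
Intervening on bias: settling = 8*bias - 4. Reaching 56 requires bias = 15/2, not an integer.
Intervening on setpoint: with other inputs at their observed values, settling = -4*setpoint + 56. Solving for 56 gives setpoint = 0, within [-4, 8].

set setpoint = 0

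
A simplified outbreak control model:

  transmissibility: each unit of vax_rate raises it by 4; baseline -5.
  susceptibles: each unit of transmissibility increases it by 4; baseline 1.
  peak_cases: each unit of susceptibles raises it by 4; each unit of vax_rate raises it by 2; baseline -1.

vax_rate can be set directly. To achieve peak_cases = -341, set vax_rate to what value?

Substituting into the susceptibles equation gives susceptibles = 16*vax_rate - 19.
So peak_cases = 66*vax_rate - 77.
Solve 66*vax_rate - 77 = -341: vax_rate = (-341 + 77) / 66 = -4.

vax_rate = -4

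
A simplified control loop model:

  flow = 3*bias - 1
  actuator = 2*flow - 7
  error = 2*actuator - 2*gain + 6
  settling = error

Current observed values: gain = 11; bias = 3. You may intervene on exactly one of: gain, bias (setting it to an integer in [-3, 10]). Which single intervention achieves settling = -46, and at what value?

Intervening on gain: settling = -2*gain + 24. Reaching -46 requires gain = 35, outside [-3, 10].
Intervening on bias: with other inputs at their observed values, settling = 12*bias - 34. Solving for -46 gives bias = -1, within [-3, 10].

set bias = -1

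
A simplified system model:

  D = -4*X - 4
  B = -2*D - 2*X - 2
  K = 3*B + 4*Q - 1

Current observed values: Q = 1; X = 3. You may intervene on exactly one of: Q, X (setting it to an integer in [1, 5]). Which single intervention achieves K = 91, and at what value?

set Q = 5

Intervening on Q: with other inputs at their observed values, K = 4*Q + 71. Solving for 91 gives Q = 5, within [1, 5].
Intervening on X: K = 18*X + 21. Reaching 91 requires X = 35/9, not an integer.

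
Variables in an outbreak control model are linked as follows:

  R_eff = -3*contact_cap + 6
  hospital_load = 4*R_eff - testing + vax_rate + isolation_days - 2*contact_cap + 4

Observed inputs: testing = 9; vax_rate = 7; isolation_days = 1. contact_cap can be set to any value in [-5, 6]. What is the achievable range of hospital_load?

Substituting into the hospital_load equation gives hospital_load = -14*contact_cap + 27.
Linear in contact_cap, so extremes are at the endpoints: contact_cap = -5 gives hospital_load = 97; contact_cap = 6 gives hospital_load = -57.

-57 to 97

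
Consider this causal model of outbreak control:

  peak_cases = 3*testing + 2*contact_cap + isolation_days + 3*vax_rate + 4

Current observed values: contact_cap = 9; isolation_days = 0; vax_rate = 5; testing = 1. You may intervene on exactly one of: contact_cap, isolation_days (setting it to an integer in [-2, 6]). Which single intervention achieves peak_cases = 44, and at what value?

set isolation_days = 4

Intervening on contact_cap: peak_cases = 2*contact_cap + 22. Reaching 44 requires contact_cap = 11, outside [-2, 6].
Intervening on isolation_days: with other inputs at their observed values, peak_cases = isolation_days + 40. Solving for 44 gives isolation_days = 4, within [-2, 6].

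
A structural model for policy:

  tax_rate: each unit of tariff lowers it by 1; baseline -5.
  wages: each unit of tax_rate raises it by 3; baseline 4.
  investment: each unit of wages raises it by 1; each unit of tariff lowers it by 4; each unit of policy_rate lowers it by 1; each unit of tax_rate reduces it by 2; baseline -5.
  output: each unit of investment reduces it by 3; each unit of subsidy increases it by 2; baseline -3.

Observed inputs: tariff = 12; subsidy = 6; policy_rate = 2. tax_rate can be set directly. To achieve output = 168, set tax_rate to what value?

tax_rate = -2

Intervening on tax_rate fixes its value directly, overriding its dependence on tariff.
Substituting into the investment equation gives investment = tax_rate - 51.
So output = -3*tax_rate + 162.
Solve -3*tax_rate + 162 = 168: tax_rate = (168 - 162) / -3 = -2.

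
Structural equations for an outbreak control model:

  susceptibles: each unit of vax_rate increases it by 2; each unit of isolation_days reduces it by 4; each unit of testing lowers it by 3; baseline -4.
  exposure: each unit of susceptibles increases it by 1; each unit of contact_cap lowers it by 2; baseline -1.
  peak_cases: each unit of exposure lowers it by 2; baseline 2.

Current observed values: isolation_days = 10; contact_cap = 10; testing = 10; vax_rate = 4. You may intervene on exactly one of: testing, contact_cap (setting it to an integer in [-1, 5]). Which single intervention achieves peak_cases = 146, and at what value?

set testing = 5

Intervening on testing: with other inputs at their observed values, peak_cases = 6*testing + 116. Solving for 146 gives testing = 5, within [-1, 5].
Intervening on contact_cap: peak_cases = 4*contact_cap + 136. Reaching 146 requires contact_cap = 5/2, not an integer.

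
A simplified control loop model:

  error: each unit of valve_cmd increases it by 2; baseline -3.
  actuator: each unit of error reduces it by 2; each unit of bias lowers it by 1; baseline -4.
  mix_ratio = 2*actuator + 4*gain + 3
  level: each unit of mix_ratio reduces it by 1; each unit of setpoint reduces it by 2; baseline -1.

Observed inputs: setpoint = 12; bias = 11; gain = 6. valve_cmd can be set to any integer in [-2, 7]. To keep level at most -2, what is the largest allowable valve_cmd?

Substituting into the actuator equation gives actuator = -4*valve_cmd - 9.
Substituting into the mix_ratio equation gives mix_ratio = -8*valve_cmd + 9.
So level = 8*valve_cmd - 34.
Require 8*valve_cmd - 34 ≤ -2, so valve_cmd ≤ 4.
The largest integer in [-2, 7] satisfying this is 4.

valve_cmd = 4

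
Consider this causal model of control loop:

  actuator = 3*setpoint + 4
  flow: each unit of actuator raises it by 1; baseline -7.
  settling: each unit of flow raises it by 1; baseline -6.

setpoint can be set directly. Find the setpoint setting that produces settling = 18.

setpoint = 9

Substituting into the flow equation gives flow = 3*setpoint - 3.
So settling = 3*setpoint - 9.
Solve 3*setpoint - 9 = 18: setpoint = (18 + 9) / 3 = 9.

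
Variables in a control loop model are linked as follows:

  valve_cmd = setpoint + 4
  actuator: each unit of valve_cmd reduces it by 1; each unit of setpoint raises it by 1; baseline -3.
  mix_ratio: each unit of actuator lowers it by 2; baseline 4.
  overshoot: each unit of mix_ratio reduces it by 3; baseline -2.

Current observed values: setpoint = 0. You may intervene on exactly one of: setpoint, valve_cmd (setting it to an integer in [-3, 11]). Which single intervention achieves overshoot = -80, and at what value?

Intervening on setpoint: the paths from setpoint to overshoot cancel (net effect zero), leaving overshoot = -56; -80 is unreachable this way.
Intervening on valve_cmd: with other inputs at their observed values, overshoot = -6*valve_cmd - 32. Solving for -80 gives valve_cmd = 8, within [-3, 11].

set valve_cmd = 8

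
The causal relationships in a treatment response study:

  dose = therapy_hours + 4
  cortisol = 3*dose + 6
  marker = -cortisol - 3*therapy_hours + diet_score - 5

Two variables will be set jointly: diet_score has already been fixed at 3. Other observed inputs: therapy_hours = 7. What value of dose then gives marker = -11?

dose = -6

With diet_score held at 3:
Intervening on dose fixes its value directly, overriding its dependence on therapy_hours.
Substituting into the marker equation gives marker = -3*dose - 29.
Solve -3*dose - 29 = -11: dose = (-11 + 29) / -3 = -6.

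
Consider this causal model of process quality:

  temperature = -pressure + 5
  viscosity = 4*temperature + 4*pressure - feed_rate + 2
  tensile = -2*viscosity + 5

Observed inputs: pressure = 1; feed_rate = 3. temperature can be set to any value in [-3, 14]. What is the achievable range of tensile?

Intervening on temperature fixes its value directly, overriding its dependence on pressure.
Substituting into the viscosity equation gives viscosity = 4*temperature + 3.
So tensile = -8*temperature - 1.
Linear in temperature, so extremes are at the endpoints: temperature = -3 gives tensile = 23; temperature = 14 gives tensile = -113.

-113 to 23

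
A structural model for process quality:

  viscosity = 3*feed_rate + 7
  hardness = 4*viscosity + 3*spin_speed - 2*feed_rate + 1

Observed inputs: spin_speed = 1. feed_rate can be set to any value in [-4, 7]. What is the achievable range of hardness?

Substituting into the hardness equation gives hardness = 10*feed_rate + 32.
Linear in feed_rate, so extremes are at the endpoints: feed_rate = -4 gives hardness = -8; feed_rate = 7 gives hardness = 102.

-8 to 102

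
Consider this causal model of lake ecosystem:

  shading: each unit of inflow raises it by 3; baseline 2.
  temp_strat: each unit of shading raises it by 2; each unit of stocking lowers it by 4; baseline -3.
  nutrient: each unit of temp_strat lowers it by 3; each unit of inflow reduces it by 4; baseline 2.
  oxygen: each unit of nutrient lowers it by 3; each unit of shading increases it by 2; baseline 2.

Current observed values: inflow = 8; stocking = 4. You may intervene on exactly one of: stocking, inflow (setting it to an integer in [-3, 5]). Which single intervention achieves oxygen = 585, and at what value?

Intervening on stocking: with other inputs at their observed values, oxygen = -36*stocking + 585. Solving for 585 gives stocking = 0, within [-3, 5].
Intervening on inflow: oxygen = 72*inflow - 135. Reaching 585 requires inflow = 10, outside [-3, 5].

set stocking = 0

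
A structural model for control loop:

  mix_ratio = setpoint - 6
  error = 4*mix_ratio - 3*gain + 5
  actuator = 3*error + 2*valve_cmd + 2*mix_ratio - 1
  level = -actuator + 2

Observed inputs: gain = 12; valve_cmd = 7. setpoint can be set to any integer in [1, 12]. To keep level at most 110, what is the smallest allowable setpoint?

setpoint = 4

Substituting into the error equation gives error = 4*setpoint - 55.
actuator becomes 14*setpoint - 164.
Substituting into the level equation gives level = -14*setpoint + 166.
Require -14*setpoint + 166 ≤ 110, so setpoint ≥ 4.
The smallest integer in [1, 12] satisfying this is 4.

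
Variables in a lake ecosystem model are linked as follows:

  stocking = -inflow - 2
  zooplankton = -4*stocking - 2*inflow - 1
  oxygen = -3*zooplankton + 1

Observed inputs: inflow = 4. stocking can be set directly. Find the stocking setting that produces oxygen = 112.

stocking = 7

Intervening on stocking fixes its value directly, overriding its dependence on inflow.
Substituting into the zooplankton equation gives zooplankton = -4*stocking - 9.
This gives oxygen = 12*stocking + 28.
Solve 12*stocking + 28 = 112: stocking = (112 - 28) / 12 = 7.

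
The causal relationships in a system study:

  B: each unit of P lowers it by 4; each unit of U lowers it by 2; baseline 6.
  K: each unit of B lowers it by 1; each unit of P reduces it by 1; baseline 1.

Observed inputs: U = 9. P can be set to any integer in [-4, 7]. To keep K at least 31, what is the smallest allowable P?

Substituting into the B equation gives B = -4*P - 12.
K becomes 3*P + 13.
Require 3*P + 13 ≥ 31, so P ≥ 6.
The smallest integer in [-4, 7] satisfying this is 6.

P = 6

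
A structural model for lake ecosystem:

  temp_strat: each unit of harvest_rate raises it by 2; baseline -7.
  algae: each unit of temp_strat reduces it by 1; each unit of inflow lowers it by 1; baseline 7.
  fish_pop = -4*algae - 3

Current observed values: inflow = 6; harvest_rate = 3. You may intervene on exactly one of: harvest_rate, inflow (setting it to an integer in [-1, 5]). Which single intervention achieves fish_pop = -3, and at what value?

Intervening on harvest_rate: with other inputs at their observed values, fish_pop = 8*harvest_rate - 35. Solving for -3 gives harvest_rate = 4, within [-1, 5].
Intervening on inflow: fish_pop = 4*inflow - 35. Reaching -3 requires inflow = 8, outside [-1, 5].

set harvest_rate = 4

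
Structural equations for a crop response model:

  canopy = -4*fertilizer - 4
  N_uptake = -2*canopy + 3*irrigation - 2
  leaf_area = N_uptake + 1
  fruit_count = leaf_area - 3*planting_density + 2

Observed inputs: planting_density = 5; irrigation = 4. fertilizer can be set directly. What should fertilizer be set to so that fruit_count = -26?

fertilizer = -4

Substituting into the N_uptake equation gives N_uptake = 8*fertilizer + 18.
This gives leaf_area = 8*fertilizer + 19.
fruit_count becomes 8*fertilizer + 6.
Solve 8*fertilizer + 6 = -26: fertilizer = (-26 - 6) / 8 = -4.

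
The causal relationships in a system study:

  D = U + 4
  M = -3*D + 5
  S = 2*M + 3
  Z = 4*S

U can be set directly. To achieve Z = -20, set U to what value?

U = -1

Substituting into the M equation gives M = -3*U - 7.
Substituting into the S equation gives S = -6*U - 11.
Substituting into the Z equation gives Z = -24*U - 44.
Solve -24*U - 44 = -20: U = (-20 + 44) / -24 = -1.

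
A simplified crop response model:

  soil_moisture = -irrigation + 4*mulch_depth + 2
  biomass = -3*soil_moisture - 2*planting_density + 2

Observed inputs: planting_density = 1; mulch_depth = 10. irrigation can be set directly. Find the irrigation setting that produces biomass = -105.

irrigation = 7

Substituting into the soil_moisture equation gives soil_moisture = -irrigation + 42.
Substituting into the biomass equation gives biomass = 3*irrigation - 126.
Solve 3*irrigation - 126 = -105: irrigation = (-105 + 126) / 3 = 7.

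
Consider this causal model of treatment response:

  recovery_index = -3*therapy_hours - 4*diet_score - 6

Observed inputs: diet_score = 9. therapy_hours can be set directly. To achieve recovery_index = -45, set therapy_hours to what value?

Substituting into the recovery_index equation gives recovery_index = -3*therapy_hours - 42.
Solve -3*therapy_hours - 42 = -45: therapy_hours = (-45 + 42) / -3 = 1.

therapy_hours = 1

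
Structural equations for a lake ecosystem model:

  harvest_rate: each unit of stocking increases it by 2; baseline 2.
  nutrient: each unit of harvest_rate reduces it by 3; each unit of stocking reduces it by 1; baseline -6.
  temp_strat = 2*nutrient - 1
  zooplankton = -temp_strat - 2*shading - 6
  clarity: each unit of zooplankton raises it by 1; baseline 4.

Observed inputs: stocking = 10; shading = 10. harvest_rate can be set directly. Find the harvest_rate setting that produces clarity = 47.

harvest_rate = 6

Intervening on harvest_rate fixes its value directly, overriding its dependence on stocking.
Substituting into the nutrient equation gives nutrient = -3*harvest_rate - 16.
So temp_strat = -6*harvest_rate - 33.
This gives zooplankton = 6*harvest_rate + 7.
This gives clarity = 6*harvest_rate + 11.
Solve 6*harvest_rate + 11 = 47: harvest_rate = (47 - 11) / 6 = 6.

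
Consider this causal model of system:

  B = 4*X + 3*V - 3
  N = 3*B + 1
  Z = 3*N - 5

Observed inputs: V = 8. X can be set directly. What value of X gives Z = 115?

X = -2

Substituting into the B equation gives B = 4*X + 21.
Substituting into the N equation gives N = 12*X + 64.
Z becomes 36*X + 187.
Solve 36*X + 187 = 115: X = (115 - 187) / 36 = -2.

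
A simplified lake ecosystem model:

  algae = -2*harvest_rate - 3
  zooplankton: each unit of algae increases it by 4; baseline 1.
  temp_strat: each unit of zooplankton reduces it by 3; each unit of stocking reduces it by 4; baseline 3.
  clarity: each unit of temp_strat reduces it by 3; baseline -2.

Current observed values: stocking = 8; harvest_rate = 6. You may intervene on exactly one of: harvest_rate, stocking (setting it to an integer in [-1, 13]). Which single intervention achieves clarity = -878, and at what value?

set harvest_rate = 12

Intervening on harvest_rate: with other inputs at their observed values, clarity = -72*harvest_rate - 14. Solving for -878 gives harvest_rate = 12, within [-1, 13].
Intervening on stocking: clarity = 12*stocking - 542. Reaching -878 requires stocking = -28, outside [-1, 13].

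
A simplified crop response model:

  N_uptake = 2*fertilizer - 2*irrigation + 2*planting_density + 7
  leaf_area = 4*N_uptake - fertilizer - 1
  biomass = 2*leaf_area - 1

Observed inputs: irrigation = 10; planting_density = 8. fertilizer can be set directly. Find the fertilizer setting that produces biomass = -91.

fertilizer = -8

Substituting into the N_uptake equation gives N_uptake = 2*fertilizer + 3.
Substituting into the leaf_area equation gives leaf_area = 7*fertilizer + 11.
So biomass = 14*fertilizer + 21.
Solve 14*fertilizer + 21 = -91: fertilizer = (-91 - 21) / 14 = -8.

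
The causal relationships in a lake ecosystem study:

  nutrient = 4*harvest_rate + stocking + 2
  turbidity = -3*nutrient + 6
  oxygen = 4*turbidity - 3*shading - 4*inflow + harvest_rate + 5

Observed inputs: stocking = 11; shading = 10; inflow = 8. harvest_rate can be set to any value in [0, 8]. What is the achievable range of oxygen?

-565 to -189

Substituting into the nutrient equation gives nutrient = 4*harvest_rate + 13.
Substituting into the turbidity equation gives turbidity = -12*harvest_rate - 33.
oxygen becomes -47*harvest_rate - 189.
Linear in harvest_rate, so extremes are at the endpoints: harvest_rate = 0 gives oxygen = -189; harvest_rate = 8 gives oxygen = -565.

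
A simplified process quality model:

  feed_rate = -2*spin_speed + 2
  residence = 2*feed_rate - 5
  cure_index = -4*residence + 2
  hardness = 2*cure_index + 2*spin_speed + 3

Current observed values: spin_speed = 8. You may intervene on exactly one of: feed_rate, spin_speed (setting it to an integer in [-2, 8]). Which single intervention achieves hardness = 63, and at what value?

set feed_rate = 0

Intervening on feed_rate: with other inputs at their observed values, hardness = -16*feed_rate + 63. Solving for 63 gives feed_rate = 0, within [-2, 8].
Intervening on spin_speed: hardness = 34*spin_speed + 15. Reaching 63 requires spin_speed = 24/17, not an integer.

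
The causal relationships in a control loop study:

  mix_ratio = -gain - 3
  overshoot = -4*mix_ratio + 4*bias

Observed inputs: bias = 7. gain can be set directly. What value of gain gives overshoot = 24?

gain = -4

Substituting into the overshoot equation gives overshoot = 4*gain + 40.
Solve 4*gain + 40 = 24: gain = (24 - 40) / 4 = -4.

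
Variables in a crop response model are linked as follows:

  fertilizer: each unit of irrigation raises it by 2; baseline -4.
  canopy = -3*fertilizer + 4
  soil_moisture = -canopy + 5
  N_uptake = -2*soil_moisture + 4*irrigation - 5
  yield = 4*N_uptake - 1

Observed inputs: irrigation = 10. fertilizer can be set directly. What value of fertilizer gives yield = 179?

Intervening on fertilizer fixes its value directly, overriding its dependence on irrigation.
Substituting into the soil_moisture equation gives soil_moisture = 3*fertilizer + 1.
N_uptake becomes -6*fertilizer + 33.
So yield = -24*fertilizer + 131.
Solve -24*fertilizer + 131 = 179: fertilizer = (179 - 131) / -24 = -2.

fertilizer = -2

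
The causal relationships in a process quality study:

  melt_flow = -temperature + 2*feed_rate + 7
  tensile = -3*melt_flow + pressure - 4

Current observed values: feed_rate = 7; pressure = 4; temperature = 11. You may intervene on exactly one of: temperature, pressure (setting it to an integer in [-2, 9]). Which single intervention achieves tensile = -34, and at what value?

Intervening on temperature: tensile = 3*temperature - 63. Reaching -34 requires temperature = 29/3, not an integer.
Intervening on pressure: with other inputs at their observed values, tensile = pressure - 34. Solving for -34 gives pressure = 0, within [-2, 9].

set pressure = 0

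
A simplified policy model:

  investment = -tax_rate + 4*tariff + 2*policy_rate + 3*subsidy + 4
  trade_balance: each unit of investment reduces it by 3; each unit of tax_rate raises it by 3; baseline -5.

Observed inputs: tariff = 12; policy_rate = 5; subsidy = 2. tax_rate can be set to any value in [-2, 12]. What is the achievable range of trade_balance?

-221 to -137

Substituting into the investment equation gives investment = -tax_rate + 68.
This gives trade_balance = 6*tax_rate - 209.
Linear in tax_rate, so extremes are at the endpoints: tax_rate = -2 gives trade_balance = -221; tax_rate = 12 gives trade_balance = -137.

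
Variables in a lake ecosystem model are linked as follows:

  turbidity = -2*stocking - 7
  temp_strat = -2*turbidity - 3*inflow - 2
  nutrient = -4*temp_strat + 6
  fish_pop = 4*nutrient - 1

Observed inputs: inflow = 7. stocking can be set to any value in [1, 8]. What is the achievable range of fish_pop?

-345 to 103

Substituting into the temp_strat equation gives temp_strat = 4*stocking - 9.
So nutrient = -16*stocking + 42.
fish_pop becomes -64*stocking + 167.
Linear in stocking, so extremes are at the endpoints: stocking = 1 gives fish_pop = 103; stocking = 8 gives fish_pop = -345.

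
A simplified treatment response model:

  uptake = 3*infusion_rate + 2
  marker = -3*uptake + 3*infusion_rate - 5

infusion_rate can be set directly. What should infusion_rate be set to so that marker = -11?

infusion_rate = 0

Substituting into the marker equation gives marker = -6*infusion_rate - 11.
Solve -6*infusion_rate - 11 = -11: infusion_rate = (-11 + 11) / -6 = 0.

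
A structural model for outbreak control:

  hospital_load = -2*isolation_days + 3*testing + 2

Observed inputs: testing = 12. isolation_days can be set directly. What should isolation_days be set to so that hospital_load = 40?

Substituting into the hospital_load equation gives hospital_load = -2*isolation_days + 38.
Solve -2*isolation_days + 38 = 40: isolation_days = (40 - 38) / -2 = -1.

isolation_days = -1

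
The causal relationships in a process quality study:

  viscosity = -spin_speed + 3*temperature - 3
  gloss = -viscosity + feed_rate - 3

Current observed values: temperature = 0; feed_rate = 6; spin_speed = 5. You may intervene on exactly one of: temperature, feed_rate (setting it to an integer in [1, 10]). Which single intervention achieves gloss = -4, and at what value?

Intervening on temperature: with other inputs at their observed values, gloss = -3*temperature + 11. Solving for -4 gives temperature = 5, within [1, 10].
Intervening on feed_rate: gloss = feed_rate + 5. Reaching -4 requires feed_rate = -9, outside [1, 10].

set temperature = 5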